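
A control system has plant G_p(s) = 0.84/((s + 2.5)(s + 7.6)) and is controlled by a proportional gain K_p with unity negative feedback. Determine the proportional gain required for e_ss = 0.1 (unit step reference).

For a type-0 loop with proportional control, e_ss = 1/(1 + K_p·G_p(0)).
G_p(0) = 0.04421. Require 1/(1 + K_p·0.04421) = 0.1, so 1 + 0.04421·K_p = 10.
K_p = (10 − 1)/0.04421 = 204.

K_p = 204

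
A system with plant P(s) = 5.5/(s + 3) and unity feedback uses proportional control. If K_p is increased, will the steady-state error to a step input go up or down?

The position error constant K_pos = K_p·P(0) grows with K_p, and e_ss = 1/(1+K_pos) falls.

decrease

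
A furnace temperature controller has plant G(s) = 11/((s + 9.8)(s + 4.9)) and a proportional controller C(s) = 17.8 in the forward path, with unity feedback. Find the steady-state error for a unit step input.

0.197

The loop is type 0. Static position error constant K_pos = C(0)·G(0) = 17.8·0.2291 = 4.077.
Steady-state error to a unit step: e_ss = 1/(1+K_pos) = 1/5.077 = 0.197.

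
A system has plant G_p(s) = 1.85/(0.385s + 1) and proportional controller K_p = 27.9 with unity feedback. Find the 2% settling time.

T_s ≈ 0.0293 s

Closed loop: T(s) = K_p·G_p/(1+K_p·G_p) = 51.62/(0.385s + 1 + 51.62), with pole at s = −(1 + 51.62)/0.385 = −136.7.
τ = 1/136.7 = 0.007317 s, so 2% settling time ≈ 4τ = 0.0293 s.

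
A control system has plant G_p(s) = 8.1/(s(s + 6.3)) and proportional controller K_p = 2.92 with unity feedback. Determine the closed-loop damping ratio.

With unity feedback the closed-loop characteristic equation is s² + 6.3s + 2.92·8.1 = s² + 6.3s + 23.65 = 0.
So ω_n² = 23.65 ⇒ ω_n = 4.863 rad/s, and ζ = 6.3/(2ω_n) = 0.648.

ζ = 0.648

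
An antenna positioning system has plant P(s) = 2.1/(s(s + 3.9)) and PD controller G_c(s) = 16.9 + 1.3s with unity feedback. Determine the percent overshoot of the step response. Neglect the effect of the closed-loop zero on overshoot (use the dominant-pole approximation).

Forward path: (16.9 + 1.3s)·2.1/(s(s+3.9)). The closed-loop characteristic equation is s² + (3.9 + 2.1·1.3)s + 2.1·16.9 = 0.
That is s² + 6.63s + 35.49 = 0, so ω_n = 5.957 rad/s and ζ = 6.63/(2·5.957) = 0.5565.
%OS = 100·exp(−πζ/√(1−ζ²)) = 12.2%.

12.2%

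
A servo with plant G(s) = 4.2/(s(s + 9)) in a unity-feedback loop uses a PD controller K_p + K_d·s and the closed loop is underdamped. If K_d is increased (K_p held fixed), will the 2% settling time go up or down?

decrease

Characteristic equation s² + (9 + 4.2K_d)s + 4.2K_p = 0: raising K_d increases ζω_n = (9+4.2K_d)/2 while the loop stays underdamped, so T_s ≈ 4/(ζω_n) decreases.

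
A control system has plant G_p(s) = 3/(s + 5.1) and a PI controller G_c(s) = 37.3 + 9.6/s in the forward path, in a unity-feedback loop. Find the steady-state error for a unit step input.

0

The open loop G_c(s)G_p(s) has a pole at the origin (type 1), so the static position error constant is infinite and e_ss = 1/(1+∞) = 0.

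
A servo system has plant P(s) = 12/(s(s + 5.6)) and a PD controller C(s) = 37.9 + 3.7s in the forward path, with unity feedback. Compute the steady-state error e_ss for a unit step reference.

The open loop C(s)P(s) has a pole at the origin (type 1), so the static position error constant is infinite and e_ss = 1/(1+∞) = 0.

0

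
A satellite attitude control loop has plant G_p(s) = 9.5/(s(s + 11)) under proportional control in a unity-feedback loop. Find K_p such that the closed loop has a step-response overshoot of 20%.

From %OS = 100·exp(−πζ/√(1−ζ²)) = 20%, ζ = −ln(0.2)/√(π²+ln²(0.2)) = 0.4559.
Characteristic equation s² + 11s + 9.5K_p = 0 gives ζ = 11/(2√(9.5K_p)).
Setting ζ = 0.4559: √(9.5K_p) = 11/(2·0.4559) = 12.06, so K_p = 145.5/9.5 = 15.3.

K_p = 15.3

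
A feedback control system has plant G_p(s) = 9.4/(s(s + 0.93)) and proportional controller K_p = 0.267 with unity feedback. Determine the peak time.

T_p = 2.07 s

From 1 + K_pG_p(s) = 0: s² + 0.93s + 2.51 = 0 ⇒ ω_n = 1.584, ζ = 0.2935.
Damped frequency ω_d = ω_n√(1−ζ²) = 1.514 rad/s, so peak time T_p = π/ω_d = 2.07 s.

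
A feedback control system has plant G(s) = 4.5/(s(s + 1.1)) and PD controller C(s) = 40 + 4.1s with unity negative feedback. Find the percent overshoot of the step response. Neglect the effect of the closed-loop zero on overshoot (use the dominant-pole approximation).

Forward path: (40 + 4.1s)·4.5/(s(s+1.1)). The closed-loop characteristic equation is s² + (1.1 + 4.5·4.1)s + 4.5·40 = 0.
That is s² + 19.55s + 180 = 0, so ω_n = 13.42 rad/s and ζ = 19.55/(2·13.42) = 0.7286.
%OS = 100·exp(−πζ/√(1−ζ²)) = 3.54%.

3.54%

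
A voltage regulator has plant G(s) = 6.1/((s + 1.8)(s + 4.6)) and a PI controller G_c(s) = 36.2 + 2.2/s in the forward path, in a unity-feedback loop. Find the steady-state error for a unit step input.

The open loop G_c(s)G(s) has a pole at the origin (type 1), so the static position error constant is infinite and e_ss = 1/(1+∞) = 0.

0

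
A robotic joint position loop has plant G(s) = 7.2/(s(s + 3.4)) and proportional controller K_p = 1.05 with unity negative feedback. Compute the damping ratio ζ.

ζ = 0.618

With unity feedback the closed-loop characteristic equation is s² + 3.4s + 1.05·7.2 = s² + 3.4s + 7.56 = 0.
Matching s² + 2ζω_n s + ω_n²: ω_n = √7.56 = 2.75 rad/s and 2ζω_n = 3.4, so ζ = 3.4/(2·2.75) = 0.618.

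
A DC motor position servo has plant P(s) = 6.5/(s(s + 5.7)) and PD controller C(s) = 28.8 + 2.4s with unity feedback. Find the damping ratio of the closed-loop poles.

Forward path: (28.8 + 2.4s)·6.5/(s(s+5.7)). The closed-loop characteristic equation is s² + (5.7 + 6.5·2.4)s + 6.5·28.8 = 0.
That is s² + 21.3s + 187.2 = 0, so ω_n = 13.68 rad/s and ζ = 21.3/(2·13.68) = 0.7784.

ζ = 0.778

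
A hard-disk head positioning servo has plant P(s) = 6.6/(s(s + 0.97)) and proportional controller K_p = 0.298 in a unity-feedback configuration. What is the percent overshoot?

31.4%

From 1 + K_pP(s) = 0: s² + 0.97s + 1.967 = 0 ⇒ ω_n = 1.402, ζ = 0.3458.
%OS = 100·exp(−πζ/√(1−ζ²)) = 100·exp(−π·0.3458/√0.8804) = 31.4%.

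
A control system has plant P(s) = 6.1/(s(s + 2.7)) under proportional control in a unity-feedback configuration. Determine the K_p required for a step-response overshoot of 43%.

K_p = 4.44

From %OS = 100·exp(−πζ/√(1−ζ²)) = 43%, ζ = −ln(0.43)/√(π²+ln²(0.43)) = 0.2594.
Characteristic equation s² + 2.7s + 6.1K_p = 0 gives ζ = 2.7/(2√(6.1K_p)).
Setting ζ = 0.2594: √(6.1K_p) = 2.7/(2·0.2594) = 5.203, so K_p = 27.08/6.1 = 4.44.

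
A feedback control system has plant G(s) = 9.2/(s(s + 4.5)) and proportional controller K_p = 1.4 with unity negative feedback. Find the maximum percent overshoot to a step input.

Closed-loop characteristic equation: s² + 4.5s + 12.88 = 0, so ω_n = 3.589 rad/s and ζ = 4.5/(2·3.589) = 0.6269.
%OS = 100·exp(−πζ/√(1−ζ²)) = 100·exp(−π·0.6269/√0.6069) = 7.98%.

7.98%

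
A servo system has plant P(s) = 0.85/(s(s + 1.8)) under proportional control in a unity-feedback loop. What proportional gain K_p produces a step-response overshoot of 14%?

From %OS = 100·exp(−πζ/√(1−ζ²)) = 14%, ζ = −ln(0.14)/√(π²+ln²(0.14)) = 0.5305.
Characteristic equation s² + 1.8s + 0.85K_p = 0 gives ζ = 1.8/(2√(0.85K_p)).
Setting ζ = 0.5305: √(0.85K_p) = 1.8/(2·0.5305) = 1.696, so K_p = 2.878/0.85 = 3.39.

K_p = 3.39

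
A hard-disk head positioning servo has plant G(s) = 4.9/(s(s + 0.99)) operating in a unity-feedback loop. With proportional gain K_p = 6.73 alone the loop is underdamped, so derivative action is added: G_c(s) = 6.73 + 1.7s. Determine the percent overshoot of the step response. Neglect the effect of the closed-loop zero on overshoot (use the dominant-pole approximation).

Forward path: (6.73 + 1.7s)·4.9/(s(s+0.99)). The closed-loop characteristic equation is s² + (0.99 + 4.9·1.7)s + 4.9·6.73 = 0.
That is s² + 9.32s + 32.98 = 0, so ω_n = 5.743 rad/s and ζ = 9.32/(2·5.743) = 0.8115.
%OS = 100·exp(−πζ/√(1−ζ²)) = 1.27%.

1.27%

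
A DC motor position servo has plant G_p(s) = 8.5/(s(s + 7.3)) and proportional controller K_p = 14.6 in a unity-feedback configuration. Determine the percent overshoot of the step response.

33.6%

Closed-loop characteristic equation: s² + 7.3s + 124.1 = 0, so ω_n = 11.14 rad/s and ζ = 7.3/(2·11.14) = 0.3276.
%OS = 100·exp(−πζ/√(1−ζ²)) = 100·exp(−π·0.3276/√0.8926) = 33.6%.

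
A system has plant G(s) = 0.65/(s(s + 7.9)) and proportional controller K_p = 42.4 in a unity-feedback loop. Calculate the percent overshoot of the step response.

The closed-loop denominator s² + 7.9s + 27.56 gives ω_n = √27.56 = 5.25 and ζ = 7.9/(2ω_n) = 0.7524.
%OS = 100·exp(−πζ/√(1−ζ²)) = 100·exp(−π·0.7524/√0.4339) = 2.76%.

2.76%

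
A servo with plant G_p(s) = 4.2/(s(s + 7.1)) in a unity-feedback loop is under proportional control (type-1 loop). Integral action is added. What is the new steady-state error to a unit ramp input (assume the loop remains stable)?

The integrator raises the loop to type 2, so K_v → ∞ and e_ss to a ramp is zero.

0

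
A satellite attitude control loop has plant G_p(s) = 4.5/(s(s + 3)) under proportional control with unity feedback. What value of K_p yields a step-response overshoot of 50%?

From %OS = 100·exp(−πζ/√(1−ζ²)) = 50%, ζ = −ln(0.5)/√(π²+ln²(0.5)) = 0.2155.
Characteristic equation s² + 3s + 4.5K_p = 0 gives ζ = 3/(2√(4.5K_p)).
Setting ζ = 0.2155: √(4.5K_p) = 3/(2·0.2155) = 6.962, so K_p = 48.47/4.5 = 10.8.

K_p = 10.8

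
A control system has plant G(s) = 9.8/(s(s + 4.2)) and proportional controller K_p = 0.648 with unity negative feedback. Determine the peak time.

T_p = 2.26 s

Closed-loop characteristic equation: s² + 4.2s + 6.35 = 0, so ω_n = 2.52 rad/s and ζ = 4.2/(2·2.52) = 0.8333.
Damped frequency ω_d = ω_n√(1−ζ²) = 1.393 rad/s, so peak time T_p = π/ω_d = 2.26 s.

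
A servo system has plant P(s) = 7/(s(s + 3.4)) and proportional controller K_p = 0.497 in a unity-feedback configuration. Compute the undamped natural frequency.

ω_n = 1.87 rad/s

With unity feedback the closed-loop characteristic equation is s² + 3.4s + 0.497·7 = s² + 3.4s + 3.479 = 0.
So ω_n² = 3.479 ⇒ ω_n = 1.865 rad/s, and ζ = 3.4/(2ω_n) = 0.911.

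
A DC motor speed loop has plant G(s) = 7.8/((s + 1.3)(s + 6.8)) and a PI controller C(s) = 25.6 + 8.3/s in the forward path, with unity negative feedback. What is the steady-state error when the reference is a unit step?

0

The open loop C(s)G(s) has a pole at the origin (type 1), so the static position error constant is infinite and e_ss = 1/(1+∞) = 0.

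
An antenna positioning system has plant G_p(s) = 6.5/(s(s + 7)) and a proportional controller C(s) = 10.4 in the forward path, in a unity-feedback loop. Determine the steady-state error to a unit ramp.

The loop has one pole at the origin (type 1). Velocity error constant K_v = lim_{s→0} s·C(s)G_p(s) = 10.4·6.5/7 = 9.657.
Steady-state error to a unit ramp: e_ss = 1/K_v = 0.104.

0.104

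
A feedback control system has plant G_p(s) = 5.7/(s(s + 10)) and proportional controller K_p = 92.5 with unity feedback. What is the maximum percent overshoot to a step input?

Closed-loop characteristic equation: s² + 10s + 527.2 = 0, so ω_n = 22.96 rad/s and ζ = 10/(2·22.96) = 0.2178.
%OS = 100·exp(−πζ/√(1−ζ²)) = 100·exp(−π·0.2178/√0.9526) = 49.6%.

49.6%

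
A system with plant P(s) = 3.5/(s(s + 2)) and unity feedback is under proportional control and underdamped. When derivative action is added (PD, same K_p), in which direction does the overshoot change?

decrease

With PD the characteristic equation becomes s² + (a + K·K_d)s + K·K_p = 0; the damping term grows, ζ rises, overshoot falls.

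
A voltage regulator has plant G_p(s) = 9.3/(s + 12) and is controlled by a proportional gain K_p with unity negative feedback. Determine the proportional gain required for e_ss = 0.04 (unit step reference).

The loop is type 0, so e_ss(step) = 1/(1 + K_pos) with K_pos = K_p·G_p(0).
G_p(0) = 0.775. Require 1/(1 + K_p·0.775) = 0.04, so 1 + 0.775·K_p = 25.
K_p = (25 − 1)/0.775 = 31.

K_p = 31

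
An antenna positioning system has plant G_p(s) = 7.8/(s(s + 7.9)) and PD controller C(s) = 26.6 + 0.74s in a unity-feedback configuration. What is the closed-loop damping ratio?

Forward path: (26.6 + 0.74s)·7.8/(s(s+7.9)). The closed-loop characteristic equation is s² + (7.9 + 7.8·0.74)s + 7.8·26.6 = 0.
That is s² + 13.67s + 207.5 = 0, so ω_n = 14.4 rad/s and ζ = 13.67/(2·14.4) = 0.4746.

ζ = 0.475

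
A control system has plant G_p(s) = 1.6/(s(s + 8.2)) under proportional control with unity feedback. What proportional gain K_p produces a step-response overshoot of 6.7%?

K_p = 24.7

From %OS = 100·exp(−πζ/√(1−ζ²)) = 6.7%, ζ = −ln(0.067)/√(π²+ln²(0.067)) = 0.6522.
Characteristic equation s² + 8.2s + 1.6K_p = 0 gives ζ = 8.2/(2√(1.6K_p)).
Setting ζ = 0.6522: √(1.6K_p) = 8.2/(2·0.6522) = 6.286, so K_p = 39.52/1.6 = 24.7.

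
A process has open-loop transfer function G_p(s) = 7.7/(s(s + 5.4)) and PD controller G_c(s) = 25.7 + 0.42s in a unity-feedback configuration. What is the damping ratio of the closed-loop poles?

ζ = 0.307

Forward path: (25.7 + 0.42s)·7.7/(s(s+5.4)). The closed-loop characteristic equation is s² + (5.4 + 7.7·0.42)s + 7.7·25.7 = 0.
That is s² + 8.634s + 197.9 = 0, so ω_n = 14.07 rad/s and ζ = 8.634/(2·14.07) = 0.3069.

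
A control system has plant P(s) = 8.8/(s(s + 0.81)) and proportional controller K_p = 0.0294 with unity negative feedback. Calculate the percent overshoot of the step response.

From 1 + K_pP(s) = 0: s² + 0.81s + 0.2587 = 0 ⇒ ω_n = 0.5086, ζ = 0.7962.
%OS = 100·exp(−πζ/√(1−ζ²)) = 100·exp(−π·0.7962/√0.366) = 1.6%.

1.6%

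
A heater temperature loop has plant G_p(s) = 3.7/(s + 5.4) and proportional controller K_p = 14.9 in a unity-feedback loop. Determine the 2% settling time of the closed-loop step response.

T_s ≈ 0.0661 s

Closed-loop transfer function: T(s) = K_p·G_p(s)/(1 + K_p·G_p(s)) = 55.13/(s + 5.4 + 55.13) = 55.13/(s + 60.53).
Time constant τ = 1/60.53 = 0.01652 s, so the 2% settling time is about 4τ = 0.0661 s.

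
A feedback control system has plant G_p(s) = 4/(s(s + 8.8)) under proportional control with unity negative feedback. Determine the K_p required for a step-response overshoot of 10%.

From %OS = 100·exp(−πζ/√(1−ζ²)) = 10%, ζ = −ln(0.1)/√(π²+ln²(0.1)) = 0.5912.
Characteristic equation s² + 8.8s + 4K_p = 0 gives ζ = 8.8/(2√(4K_p)).
Setting ζ = 0.5912: √(4K_p) = 8.8/(2·0.5912) = 7.443, so K_p = 55.4/4 = 13.8.

K_p = 13.8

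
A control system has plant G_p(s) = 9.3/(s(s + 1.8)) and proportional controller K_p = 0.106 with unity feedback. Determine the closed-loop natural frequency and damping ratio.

ω_n = 0.993 rad/s, ζ = 0.906

The closed-loop denominator is s(s+1.8) + 0.106·9.3 = s² + 1.8s + 0.9858.
Matching s² + 2ζω_n s + ω_n²: ω_n = √0.9858 = 0.9929 rad/s and 2ζω_n = 1.8, so ζ = 1.8/(2·0.9929) = 0.906.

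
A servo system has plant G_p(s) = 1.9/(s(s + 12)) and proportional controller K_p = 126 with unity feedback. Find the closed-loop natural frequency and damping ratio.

ω_n = 15.5 rad/s, ζ = 0.388

The closed-loop denominator is s(s+12) + 126·1.9 = s² + 12s + 239.4.
So ω_n² = 239.4 ⇒ ω_n = 15.47 rad/s, and ζ = 12/(2ω_n) = 0.388.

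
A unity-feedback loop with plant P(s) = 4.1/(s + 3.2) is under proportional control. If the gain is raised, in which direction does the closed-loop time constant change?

decrease

Closed-loop pole is at s = −(3.2+K_p·4.1); larger K_p moves it further left, so τ = 1/(3.2+K_p·4.1) decreases.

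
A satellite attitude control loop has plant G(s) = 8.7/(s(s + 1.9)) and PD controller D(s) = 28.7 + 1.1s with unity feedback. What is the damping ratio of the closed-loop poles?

ζ = 0.363

Forward path: (28.7 + 1.1s)·8.7/(s(s+1.9)). The closed-loop characteristic equation is s² + (1.9 + 8.7·1.1)s + 8.7·28.7 = 0.
That is s² + 11.47s + 249.7 = 0, so ω_n = 15.8 rad/s and ζ = 11.47/(2·15.8) = 0.3629.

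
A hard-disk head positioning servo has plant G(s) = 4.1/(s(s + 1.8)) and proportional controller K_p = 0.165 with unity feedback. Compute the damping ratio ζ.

1 + K_p·G(s) = 0 gives s² + 1.8s + 0.6765 = 0.
So ω_n² = 0.6765 ⇒ ω_n = 0.8225 rad/s, and ζ = 1.8/(2ω_n) = 1.09.

ζ = 1.09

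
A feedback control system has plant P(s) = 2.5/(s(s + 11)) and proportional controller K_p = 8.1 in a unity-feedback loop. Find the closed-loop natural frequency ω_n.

ω_n = 4.5 rad/s

1 + K_p·P(s) = 0 gives s² + 11s + 20.25 = 0.
So ω_n² = 20.25 ⇒ ω_n = 4.5 rad/s, and ζ = 11/(2ω_n) = 1.22.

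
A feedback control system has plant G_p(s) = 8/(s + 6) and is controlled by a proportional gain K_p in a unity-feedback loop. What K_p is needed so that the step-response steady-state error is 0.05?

K_p = 14.2

The loop is type 0, so e_ss(step) = 1/(1 + K_pos) with K_pos = K_p·G_p(0).
G_p(0) = 1.333. Require 1/(1 + K_p·1.333) = 0.05, so 1 + 1.333·K_p = 20.
K_p = (20 − 1)/1.333 = 14.2.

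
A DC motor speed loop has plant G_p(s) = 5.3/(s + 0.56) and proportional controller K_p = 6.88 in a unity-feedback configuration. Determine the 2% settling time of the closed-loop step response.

T_s ≈ 0.108 s

Closed-loop transfer function: T(s) = K_p·G_p(s)/(1 + K_p·G_p(s)) = 36.46/(s + 0.56 + 36.46) = 36.46/(s + 37.02).
Time constant τ = 1/37.02 = 0.02701 s, so the 2% settling time is about 4τ = 0.108 s.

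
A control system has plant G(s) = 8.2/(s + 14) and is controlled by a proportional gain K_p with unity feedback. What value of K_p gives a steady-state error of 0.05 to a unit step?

K_p = 32.4

Steady-state error for a unit step on this type-0 loop is 1/(1 + K_p·G(0)).
G(0) = 0.5857. Require 1/(1 + K_p·0.5857) = 0.05, so 1 + 0.5857·K_p = 20.
K_p = (20 − 1)/0.5857 = 32.4.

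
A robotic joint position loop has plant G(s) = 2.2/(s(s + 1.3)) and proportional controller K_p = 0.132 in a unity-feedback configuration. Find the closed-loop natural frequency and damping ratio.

The closed-loop denominator is s(s+1.3) + 0.132·2.2 = s² + 1.3s + 0.2904.
So ω_n² = 0.2904 ⇒ ω_n = 0.5389 rad/s, and ζ = 1.3/(2ω_n) = 1.21.

ω_n = 0.539 rad/s, ζ = 1.21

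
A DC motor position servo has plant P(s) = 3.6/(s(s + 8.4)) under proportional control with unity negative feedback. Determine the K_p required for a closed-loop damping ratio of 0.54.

K_p = 16.8

Closed-loop characteristic equation: s² + 8.4s + K_p·3.6 = 0.
So ω_n = √(3.6K_p) and 2ζω_n = 8.4, giving ζ = 8.4/(2√(3.6K_p)).
Setting ζ = 0.54: √(3.6K_p) = 8.4/(2·0.54) = 7.778, so K_p = 60.49/3.6 = 16.8.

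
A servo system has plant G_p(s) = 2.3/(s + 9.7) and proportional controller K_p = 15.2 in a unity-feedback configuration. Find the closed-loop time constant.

τ = 0.0224 s

Closed-loop transfer function: T(s) = K_p·G_p(s)/(1 + K_p·G_p(s)) = 34.96/(s + 9.7 + 34.96) = 34.96/(s + 44.66).
Time constant τ = 1/44.66 = 0.0224 s.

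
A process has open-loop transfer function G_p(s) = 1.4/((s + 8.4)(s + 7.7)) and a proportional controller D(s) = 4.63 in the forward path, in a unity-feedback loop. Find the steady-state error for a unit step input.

The loop is type 0. Static position error constant K_pos = D(0)·G_p(0) = 4.63·0.02165 = 0.1002.
Steady-state error to a unit step: e_ss = 1/(1+K_pos) = 1/1.1 = 0.909.

0.909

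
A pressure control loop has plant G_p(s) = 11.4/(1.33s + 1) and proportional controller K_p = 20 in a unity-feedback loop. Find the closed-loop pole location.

s = -172.2

Closed loop: T(s) = K_p·G_p/(1+K_p·G_p) = 228/(1.33s + 1 + 228), with pole at s = −(1 + 228)/1.33 = −172.2.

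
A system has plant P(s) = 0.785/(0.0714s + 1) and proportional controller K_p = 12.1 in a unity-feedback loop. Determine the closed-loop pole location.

Closed loop: T(s) = K_p·P/(1+K_p·P) = 9.498/(0.0714s + 1 + 9.498), with pole at s = −(1 + 9.498)/0.0714 = −147.

s = -147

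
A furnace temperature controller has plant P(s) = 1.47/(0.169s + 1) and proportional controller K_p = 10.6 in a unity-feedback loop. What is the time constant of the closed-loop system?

Closed loop: T(s) = K_p·P/(1+K_p·P) = 15.58/(0.169s + 1 + 15.58), with pole at s = −(1 + 15.58)/0.169 = −98.12.
Closed-loop time constant τ = 1/98.12 = 0.0102 s.

τ = 0.0102 s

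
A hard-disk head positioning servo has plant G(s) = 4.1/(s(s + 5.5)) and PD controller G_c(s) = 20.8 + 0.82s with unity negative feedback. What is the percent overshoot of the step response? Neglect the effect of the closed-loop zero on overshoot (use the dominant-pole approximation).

17.9%

Forward path: (20.8 + 0.82s)·4.1/(s(s+5.5)). The closed-loop characteristic equation is s² + (5.5 + 4.1·0.82)s + 4.1·20.8 = 0.
That is s² + 8.862s + 85.28 = 0, so ω_n = 9.235 rad/s and ζ = 8.862/(2·9.235) = 0.4798.
%OS = 100·exp(−πζ/√(1−ζ²)) = 17.9%.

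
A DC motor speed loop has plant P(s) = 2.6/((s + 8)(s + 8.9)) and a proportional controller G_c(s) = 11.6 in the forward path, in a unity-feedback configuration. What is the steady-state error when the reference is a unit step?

The loop is type 0. Static position error constant K_pos = G_c(0)·P(0) = 11.6·0.03652 = 0.4236.
Steady-state error to a unit step: e_ss = 1/(1+K_pos) = 1/1.424 = 0.702.

0.702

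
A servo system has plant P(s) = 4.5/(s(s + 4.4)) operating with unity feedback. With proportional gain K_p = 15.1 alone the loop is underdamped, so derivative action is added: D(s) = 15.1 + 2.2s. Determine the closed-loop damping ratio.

Forward path: (15.1 + 2.2s)·4.5/(s(s+4.4)). The closed-loop characteristic equation is s² + (4.4 + 4.5·2.2)s + 4.5·15.1 = 0.
That is s² + 14.3s + 67.95 = 0, so ω_n = 8.243 rad/s and ζ = 14.3/(2·8.243) = 0.8674.

ζ = 0.867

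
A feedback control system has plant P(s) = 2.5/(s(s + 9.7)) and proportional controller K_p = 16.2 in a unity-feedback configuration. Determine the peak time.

T_p = 0.762 s

From 1 + K_pP(s) = 0: s² + 9.7s + 40.5 = 0 ⇒ ω_n = 6.364, ζ = 0.7621.
Damped frequency ω_d = ω_n√(1−ζ²) = 4.12 rad/s, so peak time T_p = π/ω_d = 0.762 s.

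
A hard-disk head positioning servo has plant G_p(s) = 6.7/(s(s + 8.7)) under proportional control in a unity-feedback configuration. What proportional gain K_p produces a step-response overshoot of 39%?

From %OS = 100·exp(−πζ/√(1−ζ²)) = 39%, ζ = −ln(0.39)/√(π²+ln²(0.39)) = 0.2871.
Characteristic equation s² + 8.7s + 6.7K_p = 0 gives ζ = 8.7/(2√(6.7K_p)).
Setting ζ = 0.2871: √(6.7K_p) = 8.7/(2·0.2871) = 15.15, so K_p = 229.6/6.7 = 34.3.

K_p = 34.3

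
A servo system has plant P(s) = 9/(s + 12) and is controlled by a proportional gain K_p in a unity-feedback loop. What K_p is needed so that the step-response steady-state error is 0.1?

K_p = 12

The loop is type 0, so e_ss(step) = 1/(1 + K_pos) with K_pos = K_p·P(0).
P(0) = 0.75. Require 1/(1 + K_p·0.75) = 0.1, so 1 + 0.75·K_p = 10.
K_p = (10 − 1)/0.75 = 12.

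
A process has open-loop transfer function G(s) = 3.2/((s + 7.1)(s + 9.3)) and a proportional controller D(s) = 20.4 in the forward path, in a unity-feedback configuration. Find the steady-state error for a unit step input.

The loop is type 0. Static position error constant K_pos = D(0)·G(0) = 20.4·0.04846 = 0.9886.
Steady-state error to a unit step: e_ss = 1/(1+K_pos) = 1/1.989 = 0.503.

0.503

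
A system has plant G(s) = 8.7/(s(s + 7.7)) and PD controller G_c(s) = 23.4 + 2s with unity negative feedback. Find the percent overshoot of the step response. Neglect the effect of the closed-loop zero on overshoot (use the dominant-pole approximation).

0.3%

Forward path: (23.4 + 2s)·8.7/(s(s+7.7)). The closed-loop characteristic equation is s² + (7.7 + 8.7·2)s + 8.7·23.4 = 0.
That is s² + 25.1s + 203.6 = 0, so ω_n = 14.27 rad/s and ζ = 25.1/(2·14.27) = 0.8796.
%OS = 100·exp(−πζ/√(1−ζ²)) = 0.3%.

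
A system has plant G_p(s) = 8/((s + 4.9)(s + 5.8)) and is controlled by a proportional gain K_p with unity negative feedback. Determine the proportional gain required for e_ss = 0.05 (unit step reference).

The loop is type 0, so e_ss(step) = 1/(1 + K_pos) with K_pos = K_p·G_p(0).
G_p(0) = 0.2815. Require 1/(1 + K_p·0.2815) = 0.05, so 1 + 0.2815·K_p = 20.
K_p = (20 − 1)/0.2815 = 67.5.

K_p = 67.5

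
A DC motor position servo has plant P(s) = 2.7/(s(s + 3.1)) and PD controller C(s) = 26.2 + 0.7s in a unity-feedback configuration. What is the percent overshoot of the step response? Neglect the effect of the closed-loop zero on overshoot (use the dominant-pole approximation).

Forward path: (26.2 + 0.7s)·2.7/(s(s+3.1)). The closed-loop characteristic equation is s² + (3.1 + 2.7·0.7)s + 2.7·26.2 = 0.
That is s² + 4.99s + 70.74 = 0, so ω_n = 8.411 rad/s and ζ = 4.99/(2·8.411) = 0.2966.
%OS = 100·exp(−πζ/√(1−ζ²)) = 37.7%.

37.7%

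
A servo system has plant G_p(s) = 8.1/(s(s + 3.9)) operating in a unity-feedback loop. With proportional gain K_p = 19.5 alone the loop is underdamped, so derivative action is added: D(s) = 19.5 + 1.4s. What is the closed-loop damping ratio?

ζ = 0.606

Forward path: (19.5 + 1.4s)·8.1/(s(s+3.9)). The closed-loop characteristic equation is s² + (3.9 + 8.1·1.4)s + 8.1·19.5 = 0.
That is s² + 15.24s + 157.9 = 0, so ω_n = 12.57 rad/s and ζ = 15.24/(2·12.57) = 0.6063.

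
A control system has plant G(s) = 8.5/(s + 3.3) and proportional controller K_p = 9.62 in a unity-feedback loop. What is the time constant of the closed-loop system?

Closed-loop transfer function: T(s) = K_p·G(s)/(1 + K_p·G(s)) = 81.77/(s + 3.3 + 81.77) = 81.77/(s + 85.07).
Time constant τ = 1/85.07 = 0.0118 s.

τ = 0.0118 s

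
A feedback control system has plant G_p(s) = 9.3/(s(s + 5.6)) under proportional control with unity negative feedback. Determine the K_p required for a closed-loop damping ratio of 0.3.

Closed-loop characteristic equation: s² + 5.6s + K_p·9.3 = 0.
So ω_n = √(9.3K_p) and 2ζω_n = 5.6, giving ζ = 5.6/(2√(9.3K_p)).
Setting ζ = 0.3: √(9.3K_p) = 5.6/(2·0.3) = 9.333, so K_p = 87.11/9.3 = 9.37.

K_p = 9.37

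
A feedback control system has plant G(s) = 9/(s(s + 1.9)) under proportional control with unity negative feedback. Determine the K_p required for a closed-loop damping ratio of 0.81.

K_p = 0.153

Closed-loop characteristic equation: s² + 1.9s + K_p·9 = 0.
So ω_n = √(9K_p) and 2ζω_n = 1.9, giving ζ = 1.9/(2√(9K_p)).
Setting ζ = 0.81: √(9K_p) = 1.9/(2·0.81) = 1.173, so K_p = 1.376/9 = 0.153.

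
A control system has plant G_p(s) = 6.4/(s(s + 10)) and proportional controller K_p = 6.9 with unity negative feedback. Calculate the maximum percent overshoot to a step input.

2.76%

The closed-loop denominator s² + 10s + 44.16 gives ω_n = √44.16 = 6.645 and ζ = 10/(2ω_n) = 0.7524.
%OS = 100·exp(−πζ/√(1−ζ²)) = 100·exp(−π·0.7524/√0.4339) = 2.76%.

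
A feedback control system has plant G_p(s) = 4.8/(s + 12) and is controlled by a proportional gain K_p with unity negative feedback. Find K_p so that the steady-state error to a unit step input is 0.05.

K_p = 47.5

Steady-state error for a unit step on this type-0 loop is 1/(1 + K_p·G_p(0)).
G_p(0) = 0.4. Require 1/(1 + K_p·0.4) = 0.05, so 1 + 0.4·K_p = 20.
K_p = (20 − 1)/0.4 = 47.5.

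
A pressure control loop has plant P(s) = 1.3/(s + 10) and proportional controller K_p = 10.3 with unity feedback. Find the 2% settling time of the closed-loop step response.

Closed-loop transfer function: T(s) = K_p·P(s)/(1 + K_p·P(s)) = 13.39/(s + 10 + 13.39) = 13.39/(s + 23.39).
Time constant τ = 1/23.39 = 0.04275 s, so the 2% settling time is about 4τ = 0.171 s.

T_s ≈ 0.171 s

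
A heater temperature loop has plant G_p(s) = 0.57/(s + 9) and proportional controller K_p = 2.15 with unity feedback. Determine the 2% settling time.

T_s ≈ 0.391 s

Closed-loop transfer function: T(s) = K_p·G_p(s)/(1 + K_p·G_p(s)) = 1.225/(s + 9 + 1.225) = 1.225/(s + 10.23).
Time constant τ = 1/10.23 = 0.09779 s, so the 2% settling time is about 4τ = 0.391 s.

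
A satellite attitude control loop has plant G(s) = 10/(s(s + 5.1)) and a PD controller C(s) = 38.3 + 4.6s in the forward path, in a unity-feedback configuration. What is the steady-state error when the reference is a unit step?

0

The open loop C(s)G(s) has a pole at the origin (type 1), so the static position error constant is infinite and e_ss = 1/(1+∞) = 0.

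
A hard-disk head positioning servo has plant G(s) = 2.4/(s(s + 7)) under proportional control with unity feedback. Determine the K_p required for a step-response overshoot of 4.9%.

From %OS = 100·exp(−πζ/√(1−ζ²)) = 4.9%, ζ = −ln(0.049)/√(π²+ln²(0.049)) = 0.6925.
Characteristic equation s² + 7s + 2.4K_p = 0 gives ζ = 7/(2√(2.4K_p)).
Setting ζ = 0.6925: √(2.4K_p) = 7/(2·0.6925) = 5.054, so K_p = 25.54/2.4 = 10.6.

K_p = 10.6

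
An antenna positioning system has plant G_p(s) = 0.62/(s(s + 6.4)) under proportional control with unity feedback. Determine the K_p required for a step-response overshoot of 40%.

From %OS = 100·exp(−πζ/√(1−ζ²)) = 40%, ζ = −ln(0.4)/√(π²+ln²(0.4)) = 0.28.
Characteristic equation s² + 6.4s + 0.62K_p = 0 gives ζ = 6.4/(2√(0.62K_p)).
Setting ζ = 0.28: √(0.62K_p) = 6.4/(2·0.28) = 11.43, so K_p = 130.6/0.62 = 211.

K_p = 211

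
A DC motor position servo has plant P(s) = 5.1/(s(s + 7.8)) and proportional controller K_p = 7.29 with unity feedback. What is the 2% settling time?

T_s ≈ 1.03 s

The closed-loop denominator s² + 7.8s + 37.18 gives ω_n = √37.18 = 6.097 and ζ = 7.8/(2ω_n) = 0.6396.
2% settling time T_s ≈ 4/(ζω_n) = 4/3.9 = 1.03 s.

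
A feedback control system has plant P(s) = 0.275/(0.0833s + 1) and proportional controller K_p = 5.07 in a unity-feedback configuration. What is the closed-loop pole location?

Closed loop: T(s) = K_p·P/(1+K_p·P) = 1.394/(0.0833s + 1 + 1.394), with pole at s = −(1 + 1.394)/0.0833 = −28.74.

s = -28.74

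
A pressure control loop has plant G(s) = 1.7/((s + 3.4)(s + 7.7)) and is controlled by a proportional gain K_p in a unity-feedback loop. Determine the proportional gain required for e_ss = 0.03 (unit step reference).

Steady-state error for a unit step on this type-0 loop is 1/(1 + K_p·G(0)).
G(0) = 0.06494. Require 1/(1 + K_p·0.06494) = 0.03, so 1 + 0.06494·K_p = 33.33.
K_p = (33.33 − 1)/0.06494 = 498.

K_p = 498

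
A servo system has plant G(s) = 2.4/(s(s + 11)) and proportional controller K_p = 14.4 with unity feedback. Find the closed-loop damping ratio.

ζ = 0.936

The closed-loop denominator is s(s+11) + 14.4·2.4 = s² + 11s + 34.56.
So ω_n² = 34.56 ⇒ ω_n = 5.879 rad/s, and ζ = 11/(2ω_n) = 0.936.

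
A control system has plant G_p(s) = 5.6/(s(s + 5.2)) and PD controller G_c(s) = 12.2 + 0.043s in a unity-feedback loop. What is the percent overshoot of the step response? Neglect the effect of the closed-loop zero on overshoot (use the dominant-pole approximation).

Forward path: (12.2 + 0.043s)·5.6/(s(s+5.2)). The closed-loop characteristic equation is s² + (5.2 + 5.6·0.043)s + 5.6·12.2 = 0.
That is s² + 5.441s + 68.32 = 0, so ω_n = 8.266 rad/s and ζ = 5.441/(2·8.266) = 0.3291.
%OS = 100·exp(−πζ/√(1−ζ²)) = 33.5%.

33.5%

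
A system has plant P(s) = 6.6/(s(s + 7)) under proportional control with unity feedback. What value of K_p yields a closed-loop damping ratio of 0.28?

Closed-loop characteristic equation: s² + 7s + K_p·6.6 = 0.
So ω_n = √(6.6K_p) and 2ζω_n = 7, giving ζ = 7/(2√(6.6K_p)).
Setting ζ = 0.28: √(6.6K_p) = 7/(2·0.28) = 12.5, so K_p = 156.2/6.6 = 23.7.

K_p = 23.7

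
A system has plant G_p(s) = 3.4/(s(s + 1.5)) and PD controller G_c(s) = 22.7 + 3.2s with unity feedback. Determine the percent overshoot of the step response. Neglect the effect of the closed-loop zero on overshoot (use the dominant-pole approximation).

Forward path: (22.7 + 3.2s)·3.4/(s(s+1.5)). The closed-loop characteristic equation is s² + (1.5 + 3.4·3.2)s + 3.4·22.7 = 0.
That is s² + 12.38s + 77.18 = 0, so ω_n = 8.785 rad/s and ζ = 12.38/(2·8.785) = 0.7046.
%OS = 100·exp(−πζ/√(1−ζ²)) = 4.42%.

4.42%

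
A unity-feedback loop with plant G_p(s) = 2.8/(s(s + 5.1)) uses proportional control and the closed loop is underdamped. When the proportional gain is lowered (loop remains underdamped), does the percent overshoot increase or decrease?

ζ = 5.1/(2√(2.8K_p)) rises as K_p falls; higher damping means less overshoot.

decrease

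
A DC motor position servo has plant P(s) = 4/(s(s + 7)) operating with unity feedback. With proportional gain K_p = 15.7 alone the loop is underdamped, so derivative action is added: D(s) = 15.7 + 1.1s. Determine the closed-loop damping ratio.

Forward path: (15.7 + 1.1s)·4/(s(s+7)). The closed-loop characteristic equation is s² + (7 + 4·1.1)s + 4·15.7 = 0.
That is s² + 11.4s + 62.8 = 0, so ω_n = 7.925 rad/s and ζ = 11.4/(2·7.925) = 0.7193.

ζ = 0.719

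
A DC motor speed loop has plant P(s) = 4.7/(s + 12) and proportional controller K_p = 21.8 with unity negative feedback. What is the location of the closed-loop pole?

s = -114.5

Closed-loop transfer function: T(s) = K_p·P(s)/(1 + K_p·P(s)) = 102.5/(s + 12 + 102.5) = 102.5/(s + 114.5).
The closed-loop pole is at s = −114.5.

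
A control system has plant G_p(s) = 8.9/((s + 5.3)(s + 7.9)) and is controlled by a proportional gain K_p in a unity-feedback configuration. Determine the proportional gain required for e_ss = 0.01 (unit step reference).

K_p = 466

For a type-0 loop with proportional control, e_ss = 1/(1 + K_p·G_p(0)).
G_p(0) = 0.2126. Require 1/(1 + K_p·0.2126) = 0.01, so 1 + 0.2126·K_p = 100.
K_p = (100 − 1)/0.2126 = 466.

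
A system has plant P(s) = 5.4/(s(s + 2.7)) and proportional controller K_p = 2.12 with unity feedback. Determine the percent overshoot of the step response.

25.5%

From 1 + K_pP(s) = 0: s² + 2.7s + 11.45 = 0 ⇒ ω_n = 3.383, ζ = 0.399.
%OS = 100·exp(−πζ/√(1−ζ²)) = 100·exp(−π·0.399/√0.8408) = 25.5%.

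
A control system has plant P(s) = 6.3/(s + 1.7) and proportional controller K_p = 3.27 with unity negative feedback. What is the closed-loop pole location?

s = -22.3

Closed-loop transfer function: T(s) = K_p·P(s)/(1 + K_p·P(s)) = 20.6/(s + 1.7 + 20.6) = 20.6/(s + 22.3).
The closed-loop pole is at s = −22.3.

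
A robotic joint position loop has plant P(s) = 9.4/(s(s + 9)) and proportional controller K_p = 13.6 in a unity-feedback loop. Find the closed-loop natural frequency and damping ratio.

ω_n = 11.3 rad/s, ζ = 0.398

1 + K_p·P(s) = 0 gives s² + 9s + 127.8 = 0.
Matching s² + 2ζω_n s + ω_n²: ω_n = √127.8 = 11.31 rad/s and 2ζω_n = 9, so ζ = 9/(2·11.31) = 0.398.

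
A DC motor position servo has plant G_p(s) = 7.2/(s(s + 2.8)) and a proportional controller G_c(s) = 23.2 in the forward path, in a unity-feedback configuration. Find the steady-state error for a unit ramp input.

0.0168

The loop has one pole at the origin (type 1). Velocity error constant K_v = lim_{s→0} s·G_c(s)G_p(s) = 23.2·7.2/2.8 = 59.66.
Steady-state error to a unit ramp: e_ss = 1/K_v = 0.0168.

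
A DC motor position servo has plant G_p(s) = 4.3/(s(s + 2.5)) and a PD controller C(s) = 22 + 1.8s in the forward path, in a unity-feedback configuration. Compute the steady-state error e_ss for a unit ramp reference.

0.0264

The loop has one pole at the origin (type 1). Velocity error constant K_v = lim_{s→0} s·C(s)G_p(s) = 22·4.3/2.5 = 37.84.
Steady-state error to a unit ramp: e_ss = 1/K_v = 0.0264.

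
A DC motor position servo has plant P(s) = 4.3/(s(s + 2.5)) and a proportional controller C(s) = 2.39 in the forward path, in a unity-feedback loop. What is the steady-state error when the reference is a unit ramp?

0.243

The loop has one pole at the origin (type 1). Velocity error constant K_v = lim_{s→0} s·C(s)P(s) = 2.39·4.3/2.5 = 4.111.
Steady-state error to a unit ramp: e_ss = 1/K_v = 0.243.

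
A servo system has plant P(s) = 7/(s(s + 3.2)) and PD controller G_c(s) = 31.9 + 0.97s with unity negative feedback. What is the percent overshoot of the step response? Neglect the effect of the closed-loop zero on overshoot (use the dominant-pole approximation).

Forward path: (31.9 + 0.97s)·7/(s(s+3.2)). The closed-loop characteristic equation is s² + (3.2 + 7·0.97)s + 7·31.9 = 0.
That is s² + 9.99s + 223.3 = 0, so ω_n = 14.94 rad/s and ζ = 9.99/(2·14.94) = 0.3343.
%OS = 100·exp(−πζ/√(1−ζ²)) = 32.8%.

32.8%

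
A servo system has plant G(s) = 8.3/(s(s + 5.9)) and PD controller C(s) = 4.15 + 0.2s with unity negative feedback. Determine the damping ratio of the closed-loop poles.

Forward path: (4.15 + 0.2s)·8.3/(s(s+5.9)). The closed-loop characteristic equation is s² + (5.9 + 8.3·0.2)s + 8.3·4.15 = 0.
That is s² + 7.56s + 34.45 = 0, so ω_n = 5.869 rad/s and ζ = 7.56/(2·5.869) = 0.6441.

ζ = 0.644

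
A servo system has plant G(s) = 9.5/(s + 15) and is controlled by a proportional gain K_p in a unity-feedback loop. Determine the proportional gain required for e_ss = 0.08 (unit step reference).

K_p = 18.2

Steady-state error for a unit step on this type-0 loop is 1/(1 + K_p·G(0)).
G(0) = 0.6333. Require 1/(1 + K_p·0.6333) = 0.08, so 1 + 0.6333·K_p = 12.5.
K_p = (12.5 − 1)/0.6333 = 18.2.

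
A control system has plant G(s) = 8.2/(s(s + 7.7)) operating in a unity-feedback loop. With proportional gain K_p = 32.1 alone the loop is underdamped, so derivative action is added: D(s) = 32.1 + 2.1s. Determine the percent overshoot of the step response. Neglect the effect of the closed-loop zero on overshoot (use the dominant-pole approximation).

Forward path: (32.1 + 2.1s)·8.2/(s(s+7.7)). The closed-loop characteristic equation is s² + (7.7 + 8.2·2.1)s + 8.2·32.1 = 0.
That is s² + 24.92s + 263.2 = 0, so ω_n = 16.22 rad/s and ζ = 24.92/(2·16.22) = 0.768.
%OS = 100·exp(−πζ/√(1−ζ²)) = 2.31%.

2.31%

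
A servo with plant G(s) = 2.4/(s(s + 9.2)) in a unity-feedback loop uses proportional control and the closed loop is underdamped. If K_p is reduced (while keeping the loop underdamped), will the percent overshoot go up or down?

ζ = 9.2/(2√(2.4K_p)) rises as K_p falls; higher damping means less overshoot.

decrease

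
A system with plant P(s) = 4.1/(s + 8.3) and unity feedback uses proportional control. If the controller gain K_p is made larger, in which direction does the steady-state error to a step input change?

decrease

The position error constant K_pos = K_p·P(0) grows with K_p, and e_ss = 1/(1+K_pos) falls.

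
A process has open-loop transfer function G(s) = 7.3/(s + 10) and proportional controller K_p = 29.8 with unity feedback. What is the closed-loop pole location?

Closed-loop transfer function: T(s) = K_p·G(s)/(1 + K_p·G(s)) = 217.5/(s + 10 + 217.5) = 217.5/(s + 227.5).
The closed-loop pole is at s = −227.5.

s = -227.5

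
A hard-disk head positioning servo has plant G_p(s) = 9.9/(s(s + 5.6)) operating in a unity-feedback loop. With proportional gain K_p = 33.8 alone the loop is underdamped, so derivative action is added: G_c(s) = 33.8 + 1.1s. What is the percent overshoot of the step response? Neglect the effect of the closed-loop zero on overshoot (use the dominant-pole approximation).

Forward path: (33.8 + 1.1s)·9.9/(s(s+5.6)). The closed-loop characteristic equation is s² + (5.6 + 9.9·1.1)s + 9.9·33.8 = 0.
That is s² + 16.49s + 334.6 = 0, so ω_n = 18.29 rad/s and ζ = 16.49/(2·18.29) = 0.4507.
%OS = 100·exp(−πζ/√(1−ζ²)) = 20.5%.

20.5%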